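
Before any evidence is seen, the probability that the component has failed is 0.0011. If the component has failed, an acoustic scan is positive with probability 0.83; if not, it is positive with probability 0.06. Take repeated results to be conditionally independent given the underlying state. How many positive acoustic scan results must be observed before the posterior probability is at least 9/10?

Prior odds = 0.0011/0.9989 = 11/9989.
Likelihood ratio of a positive = 0.83/0.06 = 83/6.
Target posterior odds = 0.9/0.1 = 9.
Need (11/9989) × (83/6)ⁿ ≥ 9, i.e. (83/6)ⁿ ≥ 89901/11.
(83/6)³ = 571787/216 falls short of 89901/11 but (83/6)⁴ = 47458321/1296 reaches it, so n = 4.

4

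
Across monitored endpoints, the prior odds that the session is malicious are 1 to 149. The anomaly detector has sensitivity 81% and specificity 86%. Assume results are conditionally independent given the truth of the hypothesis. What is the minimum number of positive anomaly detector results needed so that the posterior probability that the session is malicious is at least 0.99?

6

Prior odds = 1/149.
False-positive rate = 1 − 0.86 = 0.14; likelihood ratio of a positive = 0.81/0.14 = 81/14.
Target odds: 0.99 ÷ 0.01 = 99.
Need (1/149) × (81/14)ⁿ ≥ 99, i.e. (81/14)ⁿ ≥ 14751.
(81/14)⁵ ≈6483.13 falls short of 14751 but (81/14)⁶ ≈37509.6 reaches it, so n = 6.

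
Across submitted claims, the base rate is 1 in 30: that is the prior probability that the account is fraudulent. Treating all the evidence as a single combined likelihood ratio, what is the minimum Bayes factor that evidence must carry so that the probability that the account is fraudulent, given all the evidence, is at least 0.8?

Prior odds = (1/30)/(29/30) = 1/29.
Target odds = 0.8/0.2 = 4.
Required Bayes factor = 4 ÷ (1/29) = 116.

116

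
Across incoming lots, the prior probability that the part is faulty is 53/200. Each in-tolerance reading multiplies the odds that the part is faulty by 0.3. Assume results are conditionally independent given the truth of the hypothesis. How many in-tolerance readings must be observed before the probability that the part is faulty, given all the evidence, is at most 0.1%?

Prior odds = 0.265/0.735 = 53/147.
Likelihood ratio per in-tolerance reading = 0.3.
Target posterior odds = 0.001/0.999 = 1/999.
Require 0.3ⁿ ≤ 1/999 ÷ (53/147) = 49/17649.
0.3⁴ = 0.0081 is still above 49/17649 but 0.3⁵ = 243/100000 is at or below it, so n = 5.

5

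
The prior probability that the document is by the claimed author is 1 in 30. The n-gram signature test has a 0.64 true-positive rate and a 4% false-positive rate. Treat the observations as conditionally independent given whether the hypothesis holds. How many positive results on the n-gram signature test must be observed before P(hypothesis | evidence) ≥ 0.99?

Prior odds: (1/30) ÷ (29/30) = 1/29.
Likelihood ratio of a positive result = 0.64/0.04 = 16.
Target posterior odds = 0.99/0.01 = 99.
Need (1/29) × 16ⁿ ≥ 99, i.e. 16ⁿ ≥ 2871.
16² = 256 falls short of 2871 but 16³ = 4096 reaches it, so n = 3.

3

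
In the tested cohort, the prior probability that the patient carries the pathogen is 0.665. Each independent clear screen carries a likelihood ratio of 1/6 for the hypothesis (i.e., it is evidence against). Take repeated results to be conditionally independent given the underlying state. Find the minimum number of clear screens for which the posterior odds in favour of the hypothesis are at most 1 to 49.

3

Prior odds = 0.665/0.335 = 133/67.
Likelihood ratio per clear screen = 1/6.
Target odds = 1/49.
Need (133/67) × (1/6)ⁿ ≤ 1/49, i.e. (1/6)ⁿ ≤ 67/6517.
(1/6)² = 1/36 is still above 67/6517 but (1/6)³ = 1/216 is at or below it, so n = 3.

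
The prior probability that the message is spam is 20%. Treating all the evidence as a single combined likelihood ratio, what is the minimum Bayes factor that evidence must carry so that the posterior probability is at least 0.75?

12

Prior odds = 0.2/0.8 = 0.25.
Target odds = 0.75/0.25 = 3.
Required Bayes factor = 3 ÷ 0.25 = 12.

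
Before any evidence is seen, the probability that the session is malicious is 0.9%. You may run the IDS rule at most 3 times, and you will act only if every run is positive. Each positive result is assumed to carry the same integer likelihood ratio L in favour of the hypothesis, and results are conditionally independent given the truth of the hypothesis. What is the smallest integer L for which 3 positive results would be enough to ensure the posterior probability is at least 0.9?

Prior odds = 0.009/0.991 = 9/991.
Target odds = 0.9/0.1 = 9.
Need L³ ≥ 9 ÷ (9/991) = 991.
9³ = 729 < 991 ≤ 1000 = 10³, so L = 10.

10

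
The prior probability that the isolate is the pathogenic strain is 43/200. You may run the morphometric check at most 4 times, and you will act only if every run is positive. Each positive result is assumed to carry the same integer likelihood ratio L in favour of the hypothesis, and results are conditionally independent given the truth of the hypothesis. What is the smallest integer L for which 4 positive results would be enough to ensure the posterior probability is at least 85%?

Prior odds = 0.215/0.785 = 43/157.
Target odds = 0.85/0.15 = 17/3.
Need L⁴ ≥ 17/3 ÷ (43/157) = 2669/129.
2⁴ = 16 < 2669/129 ≤ 81 = 3⁴, so L = 3.

3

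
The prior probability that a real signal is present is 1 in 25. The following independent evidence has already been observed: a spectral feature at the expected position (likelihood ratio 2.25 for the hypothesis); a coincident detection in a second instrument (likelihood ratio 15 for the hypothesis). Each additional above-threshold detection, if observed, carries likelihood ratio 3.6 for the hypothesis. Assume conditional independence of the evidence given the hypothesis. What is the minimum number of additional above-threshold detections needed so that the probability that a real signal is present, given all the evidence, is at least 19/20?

3

Prior odds = 0.04/0.96 = 1/24.
Combined Bayes factor of the evidence already in hand = 2.25 × 15 = 33.75.
Odds after that evidence = (1/24) × 33.75 = 1.40625.
Target odds = 0.95/0.05 = 19.
Need 3.6ⁿ ≥ 19 ÷ 1.40625 = 608/45.
3.6² = 12.96 falls short of 608/45 but 3.6³ = 46.656 reaches it, so n = 3.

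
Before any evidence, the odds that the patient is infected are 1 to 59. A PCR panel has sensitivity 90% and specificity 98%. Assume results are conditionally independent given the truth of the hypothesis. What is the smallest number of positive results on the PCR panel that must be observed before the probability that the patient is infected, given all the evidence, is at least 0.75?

2

Prior odds = 1/59.
False-positive rate = 1 − 0.98 = 0.02; likelihood ratio of a positive = 0.9/0.02 = 45.
Target posterior odds = 0.75/0.25 = 3.
Need (1/59) × 45ⁿ ≥ 3, i.e. 45ⁿ ≥ 177.
45¹ = 45 falls short of 177 but 45² = 2025 reaches it, so n = 2.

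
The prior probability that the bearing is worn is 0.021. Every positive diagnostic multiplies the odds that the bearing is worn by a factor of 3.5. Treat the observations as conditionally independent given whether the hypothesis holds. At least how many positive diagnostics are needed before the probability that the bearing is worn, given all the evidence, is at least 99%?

Prior odds: 0.021 ÷ 0.979 = 21/979.
Likelihood ratio per positive diagnostic = 3.5.
Target odds: 0.99 ÷ 0.01 = 99.
Require 3.5ⁿ ≥ 99 ÷ (21/979) = 32307/7.
3.5⁶ = 1838.265625 falls short of 32307/7 but 3.5⁷ = 823543/128 reaches it, so n = 7.

7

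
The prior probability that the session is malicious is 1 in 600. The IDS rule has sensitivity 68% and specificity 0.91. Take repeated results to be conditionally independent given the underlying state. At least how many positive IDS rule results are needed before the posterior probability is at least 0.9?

Prior odds: (1/600) ÷ (599/600) = 1/599.
False-positive rate = 1 − 0.91 = 0.09; likelihood ratio of a positive = 0.68/0.09 = 68/9.
Target odds: 0.9 ÷ 0.1 = 9.
Need (1/599) × (68/9)ⁿ ≥ 9, i.e. (68/9)ⁿ ≥ 5391.
(68/9)⁴ = 21381376/6561 falls short of 5391 but (68/9)⁵ ≈24622.5 reaches it, so n = 5.

5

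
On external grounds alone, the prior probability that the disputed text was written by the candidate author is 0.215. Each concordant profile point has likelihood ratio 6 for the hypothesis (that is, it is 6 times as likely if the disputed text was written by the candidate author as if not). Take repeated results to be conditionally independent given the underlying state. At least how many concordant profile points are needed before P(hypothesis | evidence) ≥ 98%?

Prior odds = 0.215/0.785 = 43/157.
Likelihood ratio per concordant profile point = 6.
Target posterior odds = 0.98/0.02 = 49.
Need (43/157) × 6ⁿ ≥ 49, i.e. 6ⁿ ≥ 7693/43.
6² = 36 falls short of 7693/43 but 6³ = 216 reaches it, so n = 3.

3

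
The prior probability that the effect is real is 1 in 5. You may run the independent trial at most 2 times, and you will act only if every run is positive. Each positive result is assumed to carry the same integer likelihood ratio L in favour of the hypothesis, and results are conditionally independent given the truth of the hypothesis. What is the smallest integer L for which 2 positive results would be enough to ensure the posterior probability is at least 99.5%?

29

Prior odds = 0.2/0.8 = 0.25.
Target odds = 0.995/0.005 = 199.
Need L² ≥ 199 ÷ 0.25 = 796.
28² = 784 < 796 ≤ 841 = 29², so L = 29.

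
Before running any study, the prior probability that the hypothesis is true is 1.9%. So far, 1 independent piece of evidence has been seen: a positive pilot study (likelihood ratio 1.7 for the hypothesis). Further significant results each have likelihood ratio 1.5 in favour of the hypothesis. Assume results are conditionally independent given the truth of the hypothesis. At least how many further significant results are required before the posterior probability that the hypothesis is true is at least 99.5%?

Prior odds = 0.019/0.981 = 19/981.
Bayes factor of the evidence already in hand = 1.7.
Odds after that evidence = (19/981) × 1.7 = 323/9810.
Target odds = 0.995/0.005 = 199.
Need 1.5ⁿ ≥ 199 ÷ (323/9810) = 1952190/323.
1.5²¹ ≈4987.89 falls short of 1952190/323 but 1.5²² ≈7481.83 reaches it, so n = 22.

22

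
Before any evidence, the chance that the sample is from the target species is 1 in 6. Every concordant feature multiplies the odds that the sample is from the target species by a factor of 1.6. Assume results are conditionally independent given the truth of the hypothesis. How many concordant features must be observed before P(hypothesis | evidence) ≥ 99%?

Prior odds: (1/6) ÷ (5/6) = 0.2.
Likelihood ratio per concordant feature = 1.6.
Target odds: 0.99 ÷ 0.01 = 99.
Require 1.6ⁿ ≥ 99 ÷ 0.2 = 495.
1.6¹³ ≈450.36 falls short of 495 but 1.6¹⁴ ≈720.576 reaches it, so n = 14.

14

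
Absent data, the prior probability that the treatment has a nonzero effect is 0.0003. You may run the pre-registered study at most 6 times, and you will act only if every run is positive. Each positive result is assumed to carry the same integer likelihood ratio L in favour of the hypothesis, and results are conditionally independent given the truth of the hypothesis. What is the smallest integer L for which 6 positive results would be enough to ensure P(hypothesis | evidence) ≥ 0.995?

Prior odds = 0.0003/0.9997 = 3/9997.
Target odds = 0.995/0.005 = 199.
Need L⁶ ≥ 199 ÷ (3/9997) = 1989403/3.
9⁶ = 531441 < 1989403/3 ≤ 1000000 = 10⁶, so L = 10.

10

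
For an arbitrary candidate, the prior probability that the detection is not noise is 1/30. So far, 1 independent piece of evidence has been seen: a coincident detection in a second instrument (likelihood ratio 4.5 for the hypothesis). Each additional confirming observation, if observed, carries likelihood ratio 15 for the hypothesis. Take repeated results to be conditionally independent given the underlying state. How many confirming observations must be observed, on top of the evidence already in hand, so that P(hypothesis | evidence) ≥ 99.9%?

4

Prior odds = (1/30)/(29/30) = 1/29.
Bayes factor of the evidence already in hand = 4.5.
Odds after that evidence = (1/29) × 4.5 = 9/58.
Target odds = 0.999/0.001 = 999.
Need 15ⁿ ≥ 999 ÷ (9/58) = 6438.
15³ = 3375 falls short of 6438 but 15⁴ = 50625 reaches it, so n = 4.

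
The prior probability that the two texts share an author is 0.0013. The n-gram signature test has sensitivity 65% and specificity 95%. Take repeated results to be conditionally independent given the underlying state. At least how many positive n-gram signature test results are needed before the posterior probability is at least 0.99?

Prior odds: 0.0013 ÷ 0.9987 = 13/9987.
False-positive rate = 1 − 0.95 = 0.05; likelihood ratio of a positive = 0.65/0.05 = 13.
Target odds: 0.99 ÷ 0.01 = 99.
Need (13/9987) × 13ⁿ ≥ 99, i.e. 13ⁿ ≥ 988713/13.
13⁴ = 28561 falls short of 988713/13 but 13⁵ = 371293 reaches it, so n = 5.

5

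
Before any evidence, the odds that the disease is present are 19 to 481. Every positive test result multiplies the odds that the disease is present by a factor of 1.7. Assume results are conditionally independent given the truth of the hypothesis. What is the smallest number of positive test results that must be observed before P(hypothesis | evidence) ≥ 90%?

Prior odds = 19/481.
Likelihood ratio per positive test result = 1.7.
Target posterior odds = 0.9/0.1 = 9.
Need (19/481) × 1.7ⁿ ≥ 9, i.e. 1.7ⁿ ≥ 4329/19.
1.7¹⁰ ≈201.599 falls short of 4329/19 but 1.7¹¹ ≈342.719 reaches it, so n = 11.

11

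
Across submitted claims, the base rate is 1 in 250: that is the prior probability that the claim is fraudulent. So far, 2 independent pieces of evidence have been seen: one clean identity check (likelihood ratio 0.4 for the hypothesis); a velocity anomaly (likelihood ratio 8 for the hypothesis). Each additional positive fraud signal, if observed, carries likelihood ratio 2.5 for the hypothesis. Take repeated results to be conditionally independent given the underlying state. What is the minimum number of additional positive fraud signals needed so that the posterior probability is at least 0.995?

Prior odds = 0.004/0.996 = 1/249.
Combined Bayes factor of the evidence already in hand = 0.4 × 8 = 3.2.
Odds after that evidence = (1/249) × 3.2 = 16/1245.
Target odds = 0.995/0.005 = 199.
Need 2.5ⁿ ≥ 199 ÷ (16/1245) = 15484.6875.
2.5¹⁰ = 9765625/1024 falls short of 15484.6875 but 2.5¹¹ = 48828125/2048 reaches it, so n = 11.

11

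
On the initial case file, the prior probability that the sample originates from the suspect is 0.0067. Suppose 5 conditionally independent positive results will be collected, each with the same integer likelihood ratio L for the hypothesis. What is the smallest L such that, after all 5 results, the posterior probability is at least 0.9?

Prior odds = 0.0067/0.9933 = 67/9933.
Target odds = 0.9/0.1 = 9.
Need L⁵ ≥ 9 ÷ (67/9933) = 89397/67.
4⁵ = 1024 < 89397/67 ≤ 3125 = 5⁵, so L = 5.

5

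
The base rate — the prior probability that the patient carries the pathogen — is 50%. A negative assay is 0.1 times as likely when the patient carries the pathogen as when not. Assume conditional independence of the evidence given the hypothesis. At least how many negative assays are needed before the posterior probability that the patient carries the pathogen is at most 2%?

Prior odds: 0.5 ÷ 0.5 = 1.
Likelihood ratio per negative assay = 0.1.
Target posterior odds = 0.02/0.98 = 1/49.
Need 1 × 0.1ⁿ ≤ 1/49, i.e. 0.1ⁿ ≤ 1/49.
0.1¹ = 0.1 is still above 1/49 but 0.1² = 0.01 is at or below it, so n = 2.

2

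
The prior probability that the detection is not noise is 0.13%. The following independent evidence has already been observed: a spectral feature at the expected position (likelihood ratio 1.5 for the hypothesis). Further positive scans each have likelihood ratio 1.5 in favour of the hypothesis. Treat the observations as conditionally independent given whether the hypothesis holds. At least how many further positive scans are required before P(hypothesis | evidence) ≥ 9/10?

21

Prior odds = 0.0013/0.9987 = 13/9987.
Bayes factor of the evidence already in hand = 1.5.
Odds after that evidence = (13/9987) × 1.5 = 13/6658.
Target odds = 0.9/0.1 = 9.
Need 1.5ⁿ ≥ 9 ÷ (13/6658) = 59922/13.
1.5²⁰ ≈3325.26 falls short of 59922/13 but 1.5²¹ ≈4987.89 reaches it, so n = 21.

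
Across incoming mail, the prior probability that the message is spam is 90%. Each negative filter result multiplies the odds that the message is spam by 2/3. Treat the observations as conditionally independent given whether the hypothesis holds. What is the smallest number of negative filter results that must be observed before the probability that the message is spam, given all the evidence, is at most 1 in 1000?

Prior odds = 0.9/0.1 = 9.
Likelihood ratio per negative filter result = 2/3.
Target posterior odds = 0.001/0.999 = 1/999.
Need 9 × (2/3)ⁿ ≤ 1/999, i.e. (2/3)ⁿ ≤ 1/8991.
(2/3)²² ≈0.000133657 is still above 1/8991 but (2/3)²³ ≈8.91048e-05 is at or below it, so n = 23.

23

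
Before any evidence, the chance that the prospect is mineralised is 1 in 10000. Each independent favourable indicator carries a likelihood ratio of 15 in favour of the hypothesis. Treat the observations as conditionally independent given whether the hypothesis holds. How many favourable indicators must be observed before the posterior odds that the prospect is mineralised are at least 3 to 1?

4

Prior odds = 0.0001/0.9999 = 1/9999.
Likelihood ratio per favourable indicator = 15.
Target odds = 3.
Need (1/9999) × 15ⁿ ≥ 3, i.e. 15ⁿ ≥ 29997.
15³ = 3375 falls short of 29997 but 15⁴ = 50625 reaches it, so n = 4.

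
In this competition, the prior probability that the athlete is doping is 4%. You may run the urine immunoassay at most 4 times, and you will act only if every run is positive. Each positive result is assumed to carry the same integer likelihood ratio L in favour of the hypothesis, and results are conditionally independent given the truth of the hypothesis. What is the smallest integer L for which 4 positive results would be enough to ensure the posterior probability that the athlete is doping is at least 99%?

7

Prior odds = 0.04/0.96 = 1/24.
Target odds = 0.99/0.01 = 99.
Need L⁴ ≥ 99 ÷ (1/24) = 2376.
6⁴ = 1296 < 2376 ≤ 2401 = 7⁴, so L = 7.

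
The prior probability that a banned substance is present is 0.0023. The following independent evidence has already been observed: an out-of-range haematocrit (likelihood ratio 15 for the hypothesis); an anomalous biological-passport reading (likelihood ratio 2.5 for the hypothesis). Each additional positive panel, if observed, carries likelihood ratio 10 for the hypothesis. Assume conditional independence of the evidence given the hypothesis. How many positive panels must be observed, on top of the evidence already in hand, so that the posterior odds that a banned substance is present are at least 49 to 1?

Prior odds = 0.0023/0.9977 = 23/9977.
Combined Bayes factor of the evidence already in hand = 15 × 2.5 = 37.5.
Odds after that evidence = (23/9977) × 37.5 = 1725/19954.
Target odds = 49.
Need 10ⁿ ≥ 49 ÷ (1725/19954) = 977746/1725.
10² = 100 falls short of 977746/1725 but 10³ = 1000 reaches it, so n = 3.

3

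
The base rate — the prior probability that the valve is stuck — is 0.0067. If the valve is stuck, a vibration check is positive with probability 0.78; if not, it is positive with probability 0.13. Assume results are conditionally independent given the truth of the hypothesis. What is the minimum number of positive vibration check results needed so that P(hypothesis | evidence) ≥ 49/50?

Prior odds = 0.0067/0.9933 = 67/9933.
Likelihood ratio of a positive = 0.78/0.13 = 6.
Target odds: 0.98 ÷ 0.02 = 49.
Need (67/9933) × 6ⁿ ≥ 49, i.e. 6ⁿ ≥ 486717/67.
6⁴ = 1296 falls short of 486717/67 but 6⁵ = 7776 reaches it, so n = 5.

5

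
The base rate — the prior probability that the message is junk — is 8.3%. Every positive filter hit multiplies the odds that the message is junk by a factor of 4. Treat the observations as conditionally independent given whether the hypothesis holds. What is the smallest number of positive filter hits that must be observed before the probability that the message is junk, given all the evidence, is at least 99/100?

Prior odds: 0.083 ÷ 0.917 = 83/917.
Likelihood ratio per positive filter hit = 4.
Target odds: 0.99 ÷ 0.01 = 99.
Require 4ⁿ ≥ 99 ÷ (83/917) = 90783/83.
4⁵ = 1024 falls short of 90783/83 but 4⁶ = 4096 reaches it, so n = 6.

6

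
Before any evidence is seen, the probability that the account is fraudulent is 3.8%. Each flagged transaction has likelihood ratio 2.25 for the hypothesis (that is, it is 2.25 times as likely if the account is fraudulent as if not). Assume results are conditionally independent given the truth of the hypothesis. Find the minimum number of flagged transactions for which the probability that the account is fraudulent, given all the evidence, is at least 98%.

Prior odds: 0.038 ÷ 0.962 = 19/481.
Likelihood ratio per flagged transaction = 2.25.
Target posterior odds = 0.98/0.02 = 49.
Need (19/481) × 2.25ⁿ ≥ 49, i.e. 2.25ⁿ ≥ 23569/19.
2.25⁸ = 43046721/65536 falls short of 23569/19 but 2.25⁹ = 387420489/262144 reaches it, so n = 9.

9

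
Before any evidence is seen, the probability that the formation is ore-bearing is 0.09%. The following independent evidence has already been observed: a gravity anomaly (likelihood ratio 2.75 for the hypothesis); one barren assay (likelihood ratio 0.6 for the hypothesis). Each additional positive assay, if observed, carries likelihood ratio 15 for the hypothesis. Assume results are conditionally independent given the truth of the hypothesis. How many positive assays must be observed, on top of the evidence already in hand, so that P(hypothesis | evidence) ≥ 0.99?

Prior odds = 0.0009/0.9991 = 9/9991.
Combined Bayes factor of the evidence already in hand = 2.75 × 0.6 = 1.65.
Odds after that evidence = (9/9991) × 1.65 = 297/199820.
Target odds = 0.99/0.01 = 99.
Need 15ⁿ ≥ 99 ÷ (297/199820) = 199820/3.
15⁴ = 50625 falls short of 199820/3 but 15⁵ = 759375 reaches it, so n = 5.

5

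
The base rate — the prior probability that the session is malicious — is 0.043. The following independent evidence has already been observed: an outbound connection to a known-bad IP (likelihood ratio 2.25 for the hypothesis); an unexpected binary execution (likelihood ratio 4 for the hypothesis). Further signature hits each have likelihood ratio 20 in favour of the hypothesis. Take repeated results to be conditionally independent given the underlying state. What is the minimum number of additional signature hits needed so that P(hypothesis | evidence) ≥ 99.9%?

Prior odds = 0.043/0.957 = 43/957.
Combined Bayes factor of the evidence already in hand = 2.25 × 4 = 9.
Odds after that evidence = (43/957) × 9 = 129/319.
Target odds = 0.999/0.001 = 999.
Need 20ⁿ ≥ 999 ÷ (129/319) = 106227/43.
20² = 400 falls short of 106227/43 but 20³ = 8000 reaches it, so n = 3.

3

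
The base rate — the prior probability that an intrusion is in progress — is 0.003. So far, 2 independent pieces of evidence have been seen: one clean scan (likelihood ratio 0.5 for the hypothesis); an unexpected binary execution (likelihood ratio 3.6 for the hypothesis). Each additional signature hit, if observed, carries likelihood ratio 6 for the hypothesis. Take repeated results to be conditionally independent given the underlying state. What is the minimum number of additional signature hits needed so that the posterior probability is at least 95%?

5

Prior odds = 0.003/0.997 = 3/997.
Combined Bayes factor of the evidence already in hand = 0.5 × 3.6 = 1.8.
Odds after that evidence = (3/997) × 1.8 = 27/4985.
Target odds = 0.95/0.05 = 19.
Need 6ⁿ ≥ 19 ÷ (27/4985) = 94715/27.
6⁴ = 1296 falls short of 94715/27 but 6⁵ = 7776 reaches it, so n = 5.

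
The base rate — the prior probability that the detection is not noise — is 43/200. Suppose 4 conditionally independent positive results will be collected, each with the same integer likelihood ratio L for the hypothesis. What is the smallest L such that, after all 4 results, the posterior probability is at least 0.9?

Prior odds = 0.215/0.785 = 43/157.
Target odds = 0.9/0.1 = 9.
Need L⁴ ≥ 9 ÷ (43/157) = 1413/43.
2⁴ = 16 < 1413/43 ≤ 81 = 3⁴, so L = 3.

3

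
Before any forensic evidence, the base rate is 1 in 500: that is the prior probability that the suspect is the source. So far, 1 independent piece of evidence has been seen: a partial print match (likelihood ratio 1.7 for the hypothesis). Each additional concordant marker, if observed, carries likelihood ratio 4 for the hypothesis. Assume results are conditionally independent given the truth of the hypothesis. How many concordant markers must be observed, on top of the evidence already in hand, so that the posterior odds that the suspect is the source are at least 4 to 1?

6

Prior odds = 0.002/0.998 = 1/499.
Bayes factor of the evidence already in hand = 1.7.
Odds after that evidence = (1/499) × 1.7 = 17/4990.
Target odds = 4.
Need 4ⁿ ≥ 4 ÷ (17/4990) = 19960/17.
4⁵ = 1024 falls short of 19960/17 but 4⁶ = 4096 reaches it, so n = 6.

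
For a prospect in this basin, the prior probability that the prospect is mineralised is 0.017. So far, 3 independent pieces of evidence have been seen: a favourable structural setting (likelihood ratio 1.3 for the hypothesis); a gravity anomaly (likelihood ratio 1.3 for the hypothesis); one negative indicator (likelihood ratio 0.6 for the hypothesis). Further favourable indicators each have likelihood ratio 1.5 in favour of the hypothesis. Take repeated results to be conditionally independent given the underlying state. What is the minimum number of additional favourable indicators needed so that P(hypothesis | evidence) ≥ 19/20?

18

Prior odds = 0.017/0.983 = 17/983.
Combined Bayes factor of the evidence already in hand = 1.3 × 1.3 × 0.6 = 1.014.
Odds after that evidence = (17/983) × 1.014 = 8619/491500.
Target odds = 0.95/0.05 = 19.
Need 1.5ⁿ ≥ 19 ÷ (8619/491500) = 9338500/8619.
1.5¹⁷ = 129140163/131072 falls short of 9338500/8619 but 1.5¹⁸ = 387420489/262144 reaches it, so n = 18.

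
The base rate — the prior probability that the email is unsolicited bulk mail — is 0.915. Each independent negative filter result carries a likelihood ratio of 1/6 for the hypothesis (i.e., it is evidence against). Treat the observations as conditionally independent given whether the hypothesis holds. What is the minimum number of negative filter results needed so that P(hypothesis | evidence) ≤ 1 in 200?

5

Prior odds: 0.915 ÷ 0.085 = 183/17.
Likelihood ratio per negative filter result = 1/6.
Target posterior odds = 0.005/0.995 = 1/199.
Require (1/6)ⁿ ≤ 1/199 ÷ (183/17) = 17/36417.
(1/6)⁴ = 1/1296 is still above 17/36417 but (1/6)⁵ = 1/7776 is at or below it, so n = 5.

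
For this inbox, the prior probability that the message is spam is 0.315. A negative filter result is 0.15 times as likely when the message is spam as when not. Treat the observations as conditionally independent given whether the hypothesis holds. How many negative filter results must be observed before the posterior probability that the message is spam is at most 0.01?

Prior odds: 0.315 ÷ 0.685 = 63/137.
Likelihood ratio per negative filter result = 0.15.
Target posterior odds = 0.01/0.99 = 1/99.
Require 0.15ⁿ ≤ 1/99 ÷ (63/137) = 137/6237.
0.15² = 0.0225 is still above 137/6237 but 0.15³ = 0.003375 is at or below it, so n = 3.

3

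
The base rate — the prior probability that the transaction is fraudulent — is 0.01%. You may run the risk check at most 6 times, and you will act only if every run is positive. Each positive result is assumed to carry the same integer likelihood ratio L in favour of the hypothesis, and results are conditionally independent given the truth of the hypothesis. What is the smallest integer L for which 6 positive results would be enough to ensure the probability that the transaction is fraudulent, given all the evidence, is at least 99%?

10

Prior odds = 0.0001/0.9999 = 1/9999.
Target odds = 0.99/0.01 = 99.
Need L⁶ ≥ 99 ÷ (1/9999) = 989901.
9⁶ = 531441 < 989901 ≤ 1000000 = 10⁶, so L = 10.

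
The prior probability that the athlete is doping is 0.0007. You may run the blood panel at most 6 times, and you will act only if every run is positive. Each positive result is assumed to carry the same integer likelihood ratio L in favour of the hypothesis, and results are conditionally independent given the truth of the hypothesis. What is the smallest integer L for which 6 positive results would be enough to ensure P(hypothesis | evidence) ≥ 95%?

Prior odds = 0.0007/0.9993 = 7/9993.
Target odds = 0.95/0.05 = 19.
Need L⁶ ≥ 19 ÷ (7/9993) = 189867/7.
5⁶ = 15625 < 189867/7 ≤ 46656 = 6⁶, so L = 6.

6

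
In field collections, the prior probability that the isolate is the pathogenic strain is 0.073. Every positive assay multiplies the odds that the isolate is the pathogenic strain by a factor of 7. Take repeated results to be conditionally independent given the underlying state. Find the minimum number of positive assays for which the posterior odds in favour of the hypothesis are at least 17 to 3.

3

Prior odds = 0.073/0.927 = 73/927.
Likelihood ratio per positive assay = 7.
Target odds = 17/3.
Need (73/927) × 7ⁿ ≥ 17/3, i.e. 7ⁿ ≥ 5253/73.
7² = 49 falls short of 5253/73 but 7³ = 343 reaches it, so n = 3.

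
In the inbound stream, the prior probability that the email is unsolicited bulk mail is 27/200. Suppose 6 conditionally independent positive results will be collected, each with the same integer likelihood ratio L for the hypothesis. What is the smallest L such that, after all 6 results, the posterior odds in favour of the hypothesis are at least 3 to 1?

2

Prior odds = 0.135/0.865 = 27/173.
Target odds = 3.
Need L⁶ ≥ 3 ÷ (27/173) = 173/9.
1⁶ = 1 < 173/9 ≤ 64 = 2⁶, so L = 2.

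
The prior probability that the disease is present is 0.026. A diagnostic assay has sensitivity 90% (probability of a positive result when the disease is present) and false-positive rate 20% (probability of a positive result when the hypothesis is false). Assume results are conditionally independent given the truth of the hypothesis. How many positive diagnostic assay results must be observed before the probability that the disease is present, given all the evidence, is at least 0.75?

4

Prior odds = 0.026/0.974 = 13/487.
Likelihood ratio of a positive result = 0.9/0.2 = 4.5.
Target odds: 0.75 ÷ 0.25 = 3.
Require 4.5ⁿ ≥ 3 ÷ (13/487) = 1461/13.
4.5³ = 91.125 falls short of 1461/13 but 4.5⁴ = 410.0625 reaches it, so n = 4.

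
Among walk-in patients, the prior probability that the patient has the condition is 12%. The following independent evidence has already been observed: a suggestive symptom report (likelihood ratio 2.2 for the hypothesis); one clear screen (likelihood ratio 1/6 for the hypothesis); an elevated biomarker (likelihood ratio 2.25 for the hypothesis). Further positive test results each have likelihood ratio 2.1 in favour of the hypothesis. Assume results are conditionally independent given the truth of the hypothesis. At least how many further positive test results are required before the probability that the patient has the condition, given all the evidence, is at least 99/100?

10

Prior odds = 0.12/0.88 = 3/22.
Combined Bayes factor of the evidence already in hand = 2.2 × (1/6) × 2.25 = 0.825.
Odds after that evidence = (3/22) × 0.825 = 0.1125.
Target odds = 0.99/0.01 = 99.
Need 2.1ⁿ ≥ 99 ÷ 0.1125 = 880.
2.1⁹ ≈794.28 falls short of 880 but 2.1¹⁰ ≈1667.99 reaches it, so n = 10.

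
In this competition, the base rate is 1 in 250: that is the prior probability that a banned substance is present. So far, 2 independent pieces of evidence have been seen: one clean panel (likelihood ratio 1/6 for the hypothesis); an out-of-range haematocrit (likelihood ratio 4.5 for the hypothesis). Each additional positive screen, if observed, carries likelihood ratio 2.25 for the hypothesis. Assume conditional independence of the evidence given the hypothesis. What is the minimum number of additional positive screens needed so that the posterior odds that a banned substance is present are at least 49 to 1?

12

Prior odds = 0.004/0.996 = 1/249.
Combined Bayes factor of the evidence already in hand = (1/6) × 4.5 = 0.75.
Odds after that evidence = (1/249) × 0.75 = 1/332.
Target odds = 49.
Need 2.25ⁿ ≥ 49 ÷ (1/332) = 16268.
2.25¹¹ ≈7481.83 falls short of 16268 but 2.25¹² ≈16834.1 reaches it, so n = 12.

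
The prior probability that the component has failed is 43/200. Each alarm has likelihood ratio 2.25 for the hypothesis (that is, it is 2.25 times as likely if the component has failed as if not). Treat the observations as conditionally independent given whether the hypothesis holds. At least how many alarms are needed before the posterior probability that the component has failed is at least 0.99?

Prior odds: 0.215 ÷ 0.785 = 43/157.
Likelihood ratio per alarm = 2.25.
Target posterior odds = 0.99/0.01 = 99.
Need (43/157) × 2.25ⁿ ≥ 99, i.e. 2.25ⁿ ≥ 15543/43.
2.25⁷ = 4782969/16384 falls short of 15543/43 but 2.25⁸ = 43046721/65536 reaches it, so n = 8.

8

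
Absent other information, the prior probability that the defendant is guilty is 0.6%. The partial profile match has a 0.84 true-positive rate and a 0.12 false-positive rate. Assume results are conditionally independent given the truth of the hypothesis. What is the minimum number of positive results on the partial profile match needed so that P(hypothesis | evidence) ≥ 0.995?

6

Prior odds = 0.006/0.994 = 3/497.
Likelihood ratio of a positive result = 0.84/0.12 = 7.
Target odds: 0.995 ÷ 0.005 = 199.
Need (3/497) × 7ⁿ ≥ 199, i.e. 7ⁿ ≥ 98903/3.
7⁵ = 16807 falls short of 98903/3 but 7⁶ = 117649 reaches it, so n = 6.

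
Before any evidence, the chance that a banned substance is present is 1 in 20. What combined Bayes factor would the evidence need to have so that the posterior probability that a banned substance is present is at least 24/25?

Prior odds = 0.05/0.95 = 1/19.
Target odds = 0.96/0.04 = 24.
Required Bayes factor = 24 ÷ (1/19) = 456.

456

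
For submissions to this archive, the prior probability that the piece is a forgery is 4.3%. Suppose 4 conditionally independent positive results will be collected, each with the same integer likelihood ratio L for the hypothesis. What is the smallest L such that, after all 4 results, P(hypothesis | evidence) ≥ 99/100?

Prior odds = 0.043/0.957 = 43/957.
Target odds = 0.99/0.01 = 99.
Need L⁴ ≥ 99 ÷ (43/957) = 94743/43.
6⁴ = 1296 < 94743/43 ≤ 2401 = 7⁴, so L = 7.

7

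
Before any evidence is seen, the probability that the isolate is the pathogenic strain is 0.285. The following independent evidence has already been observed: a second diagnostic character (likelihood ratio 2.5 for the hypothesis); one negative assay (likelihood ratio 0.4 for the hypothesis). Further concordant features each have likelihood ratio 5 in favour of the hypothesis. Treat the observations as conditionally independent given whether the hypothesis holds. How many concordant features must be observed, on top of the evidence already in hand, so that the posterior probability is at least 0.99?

4

Prior odds = 0.285/0.715 = 57/143.
Combined Bayes factor of the evidence already in hand = 2.5 × 0.4 = 1.
Odds after that evidence = (57/143) × 1 = 57/143.
Target odds = 0.99/0.01 = 99.
Need 5ⁿ ≥ 99 ÷ (57/143) = 4719/19.
5³ = 125 falls short of 4719/19 but 5⁴ = 625 reaches it, so n = 4.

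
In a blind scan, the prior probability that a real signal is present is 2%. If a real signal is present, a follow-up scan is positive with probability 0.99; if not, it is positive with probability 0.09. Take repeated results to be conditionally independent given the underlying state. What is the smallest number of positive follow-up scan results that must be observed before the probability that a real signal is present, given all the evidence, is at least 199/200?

Prior odds: 0.02 ÷ 0.98 = 1/49.
Likelihood ratio of a positive = 0.99/0.09 = 11.
Target posterior odds = 0.995/0.005 = 199.
Require 11ⁿ ≥ 199 ÷ (1/49) = 9751.
11³ = 1331 falls short of 9751 but 11⁴ = 14641 reaches it, so n = 4.

4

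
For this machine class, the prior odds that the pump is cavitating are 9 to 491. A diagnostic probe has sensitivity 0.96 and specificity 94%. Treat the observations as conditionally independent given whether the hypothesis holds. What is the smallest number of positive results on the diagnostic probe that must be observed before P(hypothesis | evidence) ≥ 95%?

Prior odds = 9/491.
False-positive rate = 1 − 0.94 = 0.06; likelihood ratio of a positive = 0.96/0.06 = 16.
Target odds: 0.95 ÷ 0.05 = 19.
Need (9/491) × 16ⁿ ≥ 19, i.e. 16ⁿ ≥ 9329/9.
16² = 256 falls short of 9329/9 but 16³ = 4096 reaches it, so n = 3.

3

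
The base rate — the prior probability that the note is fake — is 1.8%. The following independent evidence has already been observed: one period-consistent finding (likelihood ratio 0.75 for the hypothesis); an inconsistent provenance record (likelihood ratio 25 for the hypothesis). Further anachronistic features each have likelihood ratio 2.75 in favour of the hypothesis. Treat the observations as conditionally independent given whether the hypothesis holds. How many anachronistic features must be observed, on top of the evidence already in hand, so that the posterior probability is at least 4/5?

Prior odds = 0.018/0.982 = 9/491.
Combined Bayes factor of the evidence already in hand = 0.75 × 25 = 18.75.
Odds after that evidence = (9/491) × 18.75 = 675/1964.
Target odds = 0.8/0.2 = 4.
Need 2.75ⁿ ≥ 4 ÷ (675/1964) = 7856/675.
2.75² = 7.5625 falls short of 7856/675 but 2.75³ = 20.796875 reaches it, so n = 3.

3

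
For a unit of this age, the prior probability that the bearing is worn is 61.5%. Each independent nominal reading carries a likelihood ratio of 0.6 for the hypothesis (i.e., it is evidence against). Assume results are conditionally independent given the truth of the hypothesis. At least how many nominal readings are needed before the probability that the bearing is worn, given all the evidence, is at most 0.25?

4

Prior odds = 0.615/0.385 = 123/77.
Likelihood ratio per nominal reading = 0.6.
Target posterior odds = 0.25/0.75 = 1/3.
Require 0.6ⁿ ≤ 1/3 ÷ (123/77) = 77/369.
0.6³ = 0.216 is still above 77/369 but 0.6⁴ = 0.1296 is at or below it, so n = 4.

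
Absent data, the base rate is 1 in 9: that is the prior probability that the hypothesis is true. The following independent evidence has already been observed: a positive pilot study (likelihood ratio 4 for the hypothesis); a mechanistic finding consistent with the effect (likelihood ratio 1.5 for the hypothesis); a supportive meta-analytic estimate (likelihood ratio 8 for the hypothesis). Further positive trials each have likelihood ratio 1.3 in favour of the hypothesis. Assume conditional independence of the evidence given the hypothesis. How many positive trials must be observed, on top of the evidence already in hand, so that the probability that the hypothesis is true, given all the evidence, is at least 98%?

Prior odds = (1/9)/(8/9) = 0.125.
Combined Bayes factor of the evidence already in hand = 4 × 1.5 × 8 = 48.
Odds after that evidence = 0.125 × 48 = 6.
Target odds = 0.98/0.02 = 49.
Need 1.3ⁿ ≥ 49 ÷ 6 = 49/6.
1.3⁸ = 815730721/100000000 falls short of 49/6 but 1.3⁹ ≈10.6045 reaches it, so n = 9.

9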